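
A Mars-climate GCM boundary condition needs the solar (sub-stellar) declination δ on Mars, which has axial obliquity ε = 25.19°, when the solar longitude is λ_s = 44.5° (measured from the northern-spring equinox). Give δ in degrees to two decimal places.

δ = +17.36°

sin δ = sin ε · sin λ_s = sin 25.19° × sin 44.5° = 0.298322.
δ = arcsin(0.298322) = +17.36°.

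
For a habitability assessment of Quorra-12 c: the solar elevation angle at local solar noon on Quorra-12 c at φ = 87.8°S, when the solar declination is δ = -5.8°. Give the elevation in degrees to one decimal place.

8.0°

At local noon the hour angle is zero, so the zenith angle equals |φ − δ| = |-87.8° − (-5.800°)| = 82.000°.
Elevation = 90° − 82.000° = 8.0°.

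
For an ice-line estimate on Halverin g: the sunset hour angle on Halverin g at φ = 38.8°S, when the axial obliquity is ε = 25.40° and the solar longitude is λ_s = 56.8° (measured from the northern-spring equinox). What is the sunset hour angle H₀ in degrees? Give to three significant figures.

Solar declination: sin δ = sin ε · sin λ_s = sin 25.40° × sin 56.8° = 0.35892, so δ = +21.034°.
cos H₀ = −tan φ · tan δ = −tan(-38.8°) × tan(+21.034°) = 0.3092, so H₀ = 1.2565 rad = 71.99°.

H₀ = 72.0°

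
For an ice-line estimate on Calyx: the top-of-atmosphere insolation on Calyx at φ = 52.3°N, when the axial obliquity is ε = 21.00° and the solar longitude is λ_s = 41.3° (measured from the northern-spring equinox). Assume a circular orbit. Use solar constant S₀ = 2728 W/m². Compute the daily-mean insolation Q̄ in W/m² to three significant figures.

Solar declination: sin δ = sin ε · sin λ_s = sin 21.00° × sin 41.3° = 0.23652, so δ = +13.681°.
cos H₀ = −tan(+52.3°) tan(+13.681°) = -0.3150, H₀ = 1.8912 rad.
Bracket: H₀ sin φ sin δ + cos φ cos δ sin H₀ = 1.8912×0.79122×0.23652 + 0.61153×0.97163×0.94910 = 0.353918 + 0.563937 = 0.917855.
Q̄ = (S₀/π) × [bracket] = (2728/π) × 0.917855 = 797.0 W/m².

Q̄ ≈ 797 W/m²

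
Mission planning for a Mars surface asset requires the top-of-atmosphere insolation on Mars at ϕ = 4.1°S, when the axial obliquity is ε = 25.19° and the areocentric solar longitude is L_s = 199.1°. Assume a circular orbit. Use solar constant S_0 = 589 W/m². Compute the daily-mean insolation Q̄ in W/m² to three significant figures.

sin δ = sin 25.19° × sin 199.1° = -0.13927, so δ = -8.006°.
cos h₀ = −tan(-4.1°) tan(-8.006°) = -0.0101, h₀ = 1.5809 rad.
Bracket: h₀ sin ϕ sin δ + cos ϕ cos δ sin h₀ = 1.5809×-0.07150×-0.13927 + 0.99744×0.99025×0.99995 = 0.015742 + 0.987666 = 1.003408.
Q̄ = (S_0/π) × [bracket] = (589/π) × 1.003408 = 188.1 W/m².

Q̄ ≈ 188 W/m²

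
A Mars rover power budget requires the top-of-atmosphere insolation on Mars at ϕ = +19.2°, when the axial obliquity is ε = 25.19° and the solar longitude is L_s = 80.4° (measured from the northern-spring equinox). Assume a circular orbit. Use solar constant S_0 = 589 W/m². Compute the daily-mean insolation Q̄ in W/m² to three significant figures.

Q̄ ≈ 203 W/m²

Solar declination: sin δ = sin ε · sin L_s = sin 25.19° × sin 80.4° = 0.41966, so δ = +24.813°.
cos h₀ = −tan(+19.2°) tan(+24.813°) = -0.1610, h₀ = 1.7325 rad.
Bracket: h₀ sin ϕ sin δ + cos ϕ cos δ sin h₀ = 1.7325×0.32887×0.41966 + 0.94438×0.90768×0.98695 = 0.239109 + 0.846008 = 1.085117.
Q̄ = (S_0/π) × [bracket] = (589/π) × 1.085117 = 203.4 W/m².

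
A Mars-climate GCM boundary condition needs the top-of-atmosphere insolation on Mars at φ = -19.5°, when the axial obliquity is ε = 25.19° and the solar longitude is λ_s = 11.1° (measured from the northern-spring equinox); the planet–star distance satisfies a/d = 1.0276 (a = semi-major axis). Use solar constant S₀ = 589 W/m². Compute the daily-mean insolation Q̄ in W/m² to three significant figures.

Q̄ ≈ 178 W/m²

Solar declination: sin δ = sin ε · sin λ_s = sin 25.19° × sin 11.1° = 0.08194, so δ = +4.700°.
cos H₀ = −tan(-19.5°) tan(+4.700°) = 0.0291, H₀ = 1.5417 rad.
Bracket: H₀ sin φ sin δ + cos φ cos δ sin H₀ = 1.5417×-0.33381×0.08194 + 0.94264×0.99664×0.99958 = -0.042169 + 0.939078 = 0.896909.
Inverse-square distance factor (a/d)² = 1.0276² = 1.055962.
Q̄ = (S₀/π) × 1.055962 × [bracket] = (589/π) × 1.055962 × 0.896909 = 177.6 W/m².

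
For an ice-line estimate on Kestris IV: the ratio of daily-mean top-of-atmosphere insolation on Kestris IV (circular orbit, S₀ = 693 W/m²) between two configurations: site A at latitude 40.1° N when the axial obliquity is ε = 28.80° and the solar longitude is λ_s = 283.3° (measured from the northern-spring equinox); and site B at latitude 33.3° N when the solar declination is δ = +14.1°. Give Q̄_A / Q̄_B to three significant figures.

— Configuration A (φ=+40.1°):
Solar declination: sin δ = sin ε · sin λ_s = sin 28.80° × sin 283.3° = -0.46883, so δ = -27.959°.
cos H₀ = −tan(+40.1°) tan(-27.959°) = 0.4470, H₀ = 1.1074 rad.
Bracket: H₀ sin φ sin δ + cos φ cos δ sin H₀ = 1.1074×0.64412×-0.46883 + 0.76492×0.88329×0.89455 = -0.334416 + 0.604399 = 0.269983.
Q̄ = (S₀/π) × [bracket] = (693/π) × 0.269983 = 59.555 W/m².
— Configuration B (φ=+33.3°):
cos H₀ = −tan(+33.3°) tan(+14.100°) = -0.1650, H₀ = 1.7366 rad.
Bracket: H₀ sin φ sin δ + cos φ cos δ sin H₀ = 1.7366×0.54902×0.24362 + 0.83581×0.96987×0.98629 = 0.232274 + 0.799513 = 1.031787.
Q̄ = (S₀/π) × [bracket] = (693/π) × 1.031787 = 227.60 W/m².
Ratio Q̄_A / Q̄_B = 59.555 / 227.60 = 0.2617.

Q̄_A / Q̄_B ≈ 0.262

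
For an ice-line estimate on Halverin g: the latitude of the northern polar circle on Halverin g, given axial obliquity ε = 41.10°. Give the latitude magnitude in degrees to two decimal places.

48.90°

The polar circle is the lowest latitude that experiences at least one full rotation of continuous daylight at the northern-summer solstice; it lies at |ϕ| = 90° − ε = 90° − 41.10° = 48.90°.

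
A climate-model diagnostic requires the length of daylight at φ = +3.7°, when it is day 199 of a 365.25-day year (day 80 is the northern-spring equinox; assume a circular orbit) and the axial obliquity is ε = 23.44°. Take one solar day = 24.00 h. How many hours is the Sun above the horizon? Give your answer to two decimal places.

12.19 h

Solar longitude: λ_s = 360° × (199 − 80)/365.25 = 117.290°.
sin δ = sin 23.44° × sin 117.290° = 0.35352, so δ = +20.702°.
cos H₀ = −tan φ · tan δ = −tan(+3.7°) × tan(+20.702°) = -0.0244, so H₀ = 1.5952 rad = 91.40°.
Daylight = 2H₀/(2π) × 24.00 h = (1.5952/π) × 24.00 = 12.19 h.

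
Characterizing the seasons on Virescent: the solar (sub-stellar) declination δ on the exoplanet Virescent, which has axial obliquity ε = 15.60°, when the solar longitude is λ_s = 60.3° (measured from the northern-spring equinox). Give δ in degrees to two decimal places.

sin δ = sin ε · sin λ_s = sin 15.60° × sin 60.3° = 0.233592.
δ = arcsin(0.233592) = +13.51°.

δ = +13.51°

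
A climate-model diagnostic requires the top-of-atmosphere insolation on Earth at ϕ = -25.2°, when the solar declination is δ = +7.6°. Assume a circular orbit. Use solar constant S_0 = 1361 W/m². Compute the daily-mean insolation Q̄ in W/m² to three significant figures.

cos h₀ = −tan(-25.2°) tan(+7.600°) = 0.0628, h₀ = 1.5080 rad.
Bracket: h₀ sin ϕ sin δ + cos ϕ cos δ sin h₀ = 1.5080×-0.42578×0.13226 + 0.90483×0.99122×0.99803 = -0.084921 + 0.895119 = 0.810198.
Q̄ = (S_0/π) × [bracket] = (1361/π) × 0.810198 = 351.0 W/m².

Q̄ ≈ 351 W/m²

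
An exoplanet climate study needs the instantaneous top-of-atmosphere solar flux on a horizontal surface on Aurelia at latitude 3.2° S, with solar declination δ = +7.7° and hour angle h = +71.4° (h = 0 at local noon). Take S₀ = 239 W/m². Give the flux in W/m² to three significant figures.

73.6 W/m²

cos θ_z = sin φ sin δ + cos φ cos δ cos h = -0.007479 + 0.315590 = 0.308111.
Flux = S₀ · cos θ_z = 239 × 0.308111 = 73.64 W/m².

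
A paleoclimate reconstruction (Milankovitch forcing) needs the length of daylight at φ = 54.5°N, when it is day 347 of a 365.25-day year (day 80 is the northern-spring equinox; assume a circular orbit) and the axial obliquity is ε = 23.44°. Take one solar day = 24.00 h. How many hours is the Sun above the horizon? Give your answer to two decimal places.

Solar longitude: λ_s = 360° × (347 − 80)/365.25 = 263.162°.
sin δ = sin 23.44° × sin 263.162° = -0.39496, so δ = -23.263°.
cos H₀ = −tan φ · tan δ = −tan(+54.5°) × tan(-23.263°) = 0.6027, so H₀ = 0.9239 rad = 52.94°.
Daylight = 2H₀/(2π) × 24.00 h = (0.9239/π) × 24.00 = 7.06 h.

7.06 h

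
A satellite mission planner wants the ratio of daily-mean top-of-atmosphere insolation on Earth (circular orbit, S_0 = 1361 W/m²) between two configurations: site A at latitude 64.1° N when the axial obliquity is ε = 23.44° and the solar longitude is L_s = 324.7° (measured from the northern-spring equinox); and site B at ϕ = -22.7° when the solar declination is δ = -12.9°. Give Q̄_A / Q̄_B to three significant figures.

— Configuration A (ϕ=+64.1°):
Solar declination: sin δ = sin ε · sin L_s = sin 23.44° × sin 324.7° = -0.22987, so δ = -13.289°.
cos h₀ = −tan(+64.1°) tan(-13.289°) = 0.4864, h₀ = 1.0628 rad.
Bracket: h₀ sin ϕ sin δ + cos ϕ cos δ sin h₀ = 1.0628×0.89956×-0.22987 + 0.43680×0.97322×0.87373 = -0.219768 + 0.371425 = 0.151657.
Q̄ = (S_0/π) × [bracket] = (1361/π) × 0.151657 = 65.701 W/m².
— Configuration B (ϕ=-22.7°):
cos h₀ = −tan(-22.7°) tan(-12.900°) = -0.0958, h₀ = 1.6667 rad.
Bracket: h₀ sin ϕ sin δ + cos ϕ cos δ sin h₀ = 1.6667×-0.38591×-0.22325 + 0.92254×0.97476×0.99540 = 0.143594 + 0.895119 = 1.038713.
Q̄ = (S_0/π) × [bracket] = (1361/π) × 1.038713 = 449.99 W/m².
Ratio Q̄_A / Q̄_B = 65.701 / 449.99 = 0.1460.

Q̄_A / Q̄_B ≈ 0.146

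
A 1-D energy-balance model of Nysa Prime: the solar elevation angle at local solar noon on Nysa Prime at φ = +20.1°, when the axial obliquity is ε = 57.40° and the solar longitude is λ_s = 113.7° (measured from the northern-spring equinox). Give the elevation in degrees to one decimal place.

59.6°

Solar declination: sin δ = sin ε · sin λ_s = sin 57.40° × sin 113.7° = 0.77140, so δ = +50.480°.
At local noon the hour angle is zero, so the zenith angle equals |φ − δ| = |+20.1° − (+50.480°)| = 30.380°.
Elevation = 90° − 30.380° = 59.6°.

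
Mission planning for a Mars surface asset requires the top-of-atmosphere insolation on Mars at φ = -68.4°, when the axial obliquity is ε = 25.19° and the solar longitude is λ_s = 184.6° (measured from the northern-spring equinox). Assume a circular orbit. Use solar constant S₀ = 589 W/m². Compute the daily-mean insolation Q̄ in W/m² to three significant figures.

Solar declination: sin δ = sin ε · sin λ_s = sin 25.19° × sin 184.6° = -0.03413, so δ = -1.956°.
cos H₀ = −tan(-68.4°) tan(-1.956°) = -0.0863, H₀ = 1.6572 rad.
Bracket: H₀ sin φ sin δ + cos φ cos δ sin H₀ = 1.6572×-0.92978×-0.03413 + 0.36812×0.99942×0.99627 = 0.052589 + 0.366534 = 0.419123.
Q̄ = (S₀/π) × [bracket] = (589/π) × 0.419123 = 78.58 W/m².

Q̄ ≈ 78.6 W/m²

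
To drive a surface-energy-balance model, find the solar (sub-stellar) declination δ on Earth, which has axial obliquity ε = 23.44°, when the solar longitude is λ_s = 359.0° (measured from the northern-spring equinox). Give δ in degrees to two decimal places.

sin δ = sin ε · sin λ_s = sin 23.44° × sin 359.0° = -0.006942.
δ = arcsin(-0.006942) = -0.40°.

δ = -0.40°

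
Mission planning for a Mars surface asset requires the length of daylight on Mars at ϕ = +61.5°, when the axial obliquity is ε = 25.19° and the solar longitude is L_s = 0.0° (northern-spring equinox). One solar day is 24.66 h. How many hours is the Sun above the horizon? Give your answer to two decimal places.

Solar declination: sin δ = sin ε · sin L_s = sin 25.19° × sin 0.0° = 0.00000, so δ = +0.000°.
cos h₀ = −tan ϕ · tan δ = −tan(+61.5°) × tan(+0.000°) = -0.0000, so h₀ = 1.5708 rad = 90.00°.
Daylight = 2h₀/(2π) × 24.66 h = (1.5708/π) × 24.66 = 12.33 h.

12.33 h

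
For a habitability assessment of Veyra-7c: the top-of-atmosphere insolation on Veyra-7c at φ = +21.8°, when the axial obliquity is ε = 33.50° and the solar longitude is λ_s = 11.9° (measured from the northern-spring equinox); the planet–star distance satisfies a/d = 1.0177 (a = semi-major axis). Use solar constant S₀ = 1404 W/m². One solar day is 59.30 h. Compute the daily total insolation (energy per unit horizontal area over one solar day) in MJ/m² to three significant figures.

97.8 MJ/m²

Solar declination: sin δ = sin ε · sin λ_s = sin 33.50° × sin 11.9° = 0.11381, so δ = +6.535°.
cos H₀ = −tan(+21.8°) tan(+6.535°) = -0.0458, H₀ = 1.6166 rad.
Bracket: H₀ sin φ sin δ + cos φ cos δ sin H₀ = 1.6166×0.37137×0.11381 + 0.92849×0.99350×0.99895 = 0.068327 + 0.921486 = 0.989813.
Inverse-square distance factor (a/d)² = 1.0177² = 1.035713.
Q̄ = (S₀/π) × 1.035713 × [bracket] = (1404/π) × 1.035713 × 0.989813 = 458.15 W/m².
Daily total = Q̄ × 59.30 h × 3600 s/h = 458.15 × 59.30 × 3600 / 10⁶ = 97.81 MJ/m².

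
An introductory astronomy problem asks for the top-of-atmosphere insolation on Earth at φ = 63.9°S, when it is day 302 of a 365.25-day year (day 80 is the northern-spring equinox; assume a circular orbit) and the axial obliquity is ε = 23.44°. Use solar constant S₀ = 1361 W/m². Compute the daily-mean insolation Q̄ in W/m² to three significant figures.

Q̄ ≈ 363 W/m²

Solar longitude: λ_s = 360° × (302 − 80)/365.25 = 218.809°.
sin δ = sin 23.44° × sin 218.809° = -0.24930, so δ = -14.436°.
cos H₀ = −tan(-63.9°) tan(-14.436°) = -0.5255, H₀ = 2.1241 rad.
Bracket: H₀ sin φ sin δ + cos φ cos δ sin H₀ = 2.1241×-0.89803×-0.24930 + 0.43994×0.96843×0.85080 = 0.475541 + 0.362484 = 0.838025.
Q̄ = (S₀/π) × [bracket] = (1361/π) × 0.838025 = 363.0 W/m².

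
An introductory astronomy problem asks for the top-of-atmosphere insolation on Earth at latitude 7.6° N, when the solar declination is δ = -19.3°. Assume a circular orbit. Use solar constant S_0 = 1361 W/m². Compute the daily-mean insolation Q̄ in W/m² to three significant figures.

Q̄ ≈ 376 W/m²

cos h₀ = −tan(+7.6°) tan(-19.300°) = 0.0467, h₀ = 1.5241 rad.
Bracket: h₀ sin ϕ sin δ + cos ϕ cos δ sin h₀ = 1.5241×0.13226×-0.33051 + 0.99122×0.94380×0.99891 = -0.066623 + 0.934494 = 0.867871.
Q̄ = (S_0/π) × [bracket] = (1361/π) × 0.867871 = 376.0 W/m².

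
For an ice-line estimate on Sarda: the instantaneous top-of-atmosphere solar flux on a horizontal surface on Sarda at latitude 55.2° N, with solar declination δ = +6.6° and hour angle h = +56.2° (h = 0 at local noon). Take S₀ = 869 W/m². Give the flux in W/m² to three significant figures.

cos θ_z = sin φ sin δ + cos φ cos δ cos h = 0.094381 + 0.315381 = 0.409762.
Flux = S₀ · cos θ_z = 869 × 0.409762 = 356.1 W/m².

356 W/m²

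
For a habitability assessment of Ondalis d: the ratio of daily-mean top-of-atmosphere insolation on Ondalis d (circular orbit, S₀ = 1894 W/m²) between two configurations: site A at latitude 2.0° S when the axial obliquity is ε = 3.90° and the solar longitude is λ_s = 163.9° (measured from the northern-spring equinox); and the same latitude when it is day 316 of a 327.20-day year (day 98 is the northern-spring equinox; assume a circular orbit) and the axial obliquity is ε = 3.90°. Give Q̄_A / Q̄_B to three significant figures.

— Configuration A (φ=-2.0°):
Solar declination: sin δ = sin ε · sin λ_s = sin 3.90° × sin 163.9° = 0.01886, so δ = +1.081°.
cos H₀ = −tan(-2.0°) tan(+1.081°) = 0.0007, H₀ = 1.5701 rad.
Bracket: H₀ sin φ sin δ + cos φ cos δ sin H₀ = 1.5701×-0.03490×0.01886 + 0.99939×0.99982×1.00000 = -0.001033 + 0.999210 = 0.998177.
Q̄ = (S₀/π) × [bracket] = (1894/π) × 0.998177 = 601.78 W/m².
— Configuration B (φ=-2.0°):
Solar longitude: λ_s = 360° × (316 − 98)/327.20 = 239.853°.
sin δ = sin 3.90° × sin 239.853° = -0.05882, so δ = -3.372°.
cos H₀ = −tan(-2.0°) tan(-3.372°) = -0.0021, H₀ = 1.5729 rad.
Bracket: H₀ sin φ sin δ + cos φ cos δ sin H₀ = 1.5729×-0.03490×-0.05882 + 0.99939×0.99827×1.00000 = 0.003229 + 0.997661 = 1.000890.
Q̄ = (S₀/π) × [bracket] = (1894/π) × 1.000890 = 603.42 W/m².
Ratio Q̄_A / Q̄_B = 601.78 / 603.42 = 0.9973.

Q̄_A / Q̄_B ≈ 0.997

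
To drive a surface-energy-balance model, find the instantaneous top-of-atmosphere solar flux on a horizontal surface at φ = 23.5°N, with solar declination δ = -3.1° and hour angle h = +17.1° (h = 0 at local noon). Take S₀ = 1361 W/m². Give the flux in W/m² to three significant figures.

1.16e+03 W/m²

cos θ_z = sin φ sin δ + cos φ cos δ cos h = -0.021564 + 0.875237 = 0.853673.
Flux = S₀ · cos θ_z = 1361 × 0.853673 = 1162 W/m².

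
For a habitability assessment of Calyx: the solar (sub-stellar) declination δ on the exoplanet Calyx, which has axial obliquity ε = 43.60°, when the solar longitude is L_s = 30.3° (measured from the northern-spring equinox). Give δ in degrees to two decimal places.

sin δ = sin ε · sin L_s = sin 43.60° × sin 30.3° = 0.347932.
δ = arcsin(0.347932) = +20.36°.

δ = +20.36°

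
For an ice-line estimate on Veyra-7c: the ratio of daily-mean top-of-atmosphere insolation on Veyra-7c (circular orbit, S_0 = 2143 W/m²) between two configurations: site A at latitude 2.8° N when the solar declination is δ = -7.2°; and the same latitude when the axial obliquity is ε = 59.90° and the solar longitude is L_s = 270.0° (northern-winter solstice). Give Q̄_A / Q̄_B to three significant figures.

Q̄_A / Q̄_B ≈ 2.25

— Configuration A (ϕ=+2.8°):
cos h₀ = −tan(+2.8°) tan(-7.200°) = 0.0062, h₀ = 1.5646 rad.
Bracket: h₀ sin ϕ sin δ + cos ϕ cos δ sin h₀ = 1.5646×0.04885×-0.12533 + 0.99881×0.99211×0.99998 = -0.009579 + 0.990910 = 0.981331.
Q̄ = (S_0/π) × [bracket] = (2143/π) × 0.981331 = 669.40 W/m².
— Configuration B (ϕ=+2.8°):
Solar declination: sin δ = sin ε · sin L_s = sin 59.90° × sin 270.0° = -0.86515, so δ = -59.900°.
cos h₀ = −tan(+2.8°) tan(-59.900°) = 0.0844, h₀ = 1.4863 rad.
Bracket: h₀ sin ϕ sin δ + cos ϕ cos δ sin h₀ = 1.4863×0.04885×-0.86515 + 0.99881×0.50151×0.99643 = -0.062815 + 0.499125 = 0.436310.
Q̄ = (S_0/π) × [bracket] = (2143/π) × 0.436310 = 297.62 W/m².
Ratio Q̄_A / Q̄_B = 669.40 / 297.62 = 2.249.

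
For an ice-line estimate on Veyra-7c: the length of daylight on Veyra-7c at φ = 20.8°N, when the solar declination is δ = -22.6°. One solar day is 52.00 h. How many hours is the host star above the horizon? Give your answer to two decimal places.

cos H₀ = −tan φ · tan δ = −tan(+20.8°) × tan(-22.600°) = 0.1581, so H₀ = 1.4120 rad = 80.90°.
Daylight = 2H₀/(2π) × 52.00 h = (1.4120/π) × 52.00 = 23.37 h.

23.37 h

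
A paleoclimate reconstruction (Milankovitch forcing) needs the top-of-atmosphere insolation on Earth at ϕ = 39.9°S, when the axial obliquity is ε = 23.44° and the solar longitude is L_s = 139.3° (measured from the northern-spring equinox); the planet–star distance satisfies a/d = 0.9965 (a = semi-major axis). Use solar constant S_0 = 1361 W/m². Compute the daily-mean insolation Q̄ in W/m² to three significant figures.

Q̄ ≈ 214 W/m²

Solar declination: sin δ = sin ε · sin L_s = sin 23.44° × sin 139.3° = 0.25940, so δ = +15.034°.
cos h₀ = −tan(-39.9°) tan(+15.034°) = 0.2246, h₀ = 1.3443 rad.
Bracket: h₀ sin ϕ sin δ + cos ϕ cos δ sin h₀ = 1.3443×-0.64145×0.25940 + 0.76717×0.96577×0.97446 = -0.223681 + 0.721987 = 0.498306.
Inverse-square distance factor (a/d)² = 0.9965² = 0.993012.
Q̄ = (S_0/π) × 0.993012 × [bracket] = (1361/π) × 0.993012 × 0.498306 = 214.4 W/m².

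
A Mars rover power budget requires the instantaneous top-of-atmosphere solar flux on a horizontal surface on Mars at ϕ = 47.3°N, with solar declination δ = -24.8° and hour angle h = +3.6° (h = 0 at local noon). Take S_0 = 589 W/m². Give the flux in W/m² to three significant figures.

180 W/m²

cos θ_z = sin ϕ sin δ + cos ϕ cos δ cos h = -0.308261 + 0.614403 = 0.306142.
Flux = S_0 · cos θ_z = 589 × 0.306142 = 180.3 W/m².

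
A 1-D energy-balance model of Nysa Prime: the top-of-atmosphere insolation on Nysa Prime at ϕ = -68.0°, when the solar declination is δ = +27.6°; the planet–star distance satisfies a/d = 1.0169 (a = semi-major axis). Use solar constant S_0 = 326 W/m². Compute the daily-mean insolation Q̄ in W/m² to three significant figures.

Q̄ ≈ 0.00 W/m²

cos h₀ = −tan(-68.0°) tan(+27.600°) = 1.2939 ≥ 1 ⇒ polar night, h₀ = 0 and Q̄ = 0.
Inverse-square distance factor (a/d)² = 1.0169² = 1.034086.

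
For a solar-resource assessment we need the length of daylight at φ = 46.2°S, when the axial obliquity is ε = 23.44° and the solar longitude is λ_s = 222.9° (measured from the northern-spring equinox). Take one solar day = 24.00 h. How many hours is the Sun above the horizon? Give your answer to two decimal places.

Solar declination: sin δ = sin ε · sin λ_s = sin 23.44° × sin 222.9° = -0.27078, so δ = -15.711°.
cos H₀ = −tan φ · tan δ = −tan(-46.2°) × tan(-15.711°) = -0.2933, so H₀ = 1.8685 rad = 107.06°.
Daylight = 2H₀/(2π) × 24.00 h = (1.8685/π) × 24.00 = 14.27 h.

14.27 h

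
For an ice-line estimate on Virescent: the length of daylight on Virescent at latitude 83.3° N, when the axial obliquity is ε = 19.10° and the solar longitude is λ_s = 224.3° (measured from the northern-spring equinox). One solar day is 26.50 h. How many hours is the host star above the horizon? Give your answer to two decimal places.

Solar declination: sin δ = sin ε · sin λ_s = sin 19.10° × sin 224.3° = -0.22853, so δ = -13.211°.
cos H₀ = −tan φ · tan δ = 1.9983 ≥ 1, so the host star never rises (polar night) and H₀ = 0.
Daylight = 2H₀/(2π) × 26.50 h = (0.0000/π) × 26.50 = 0.00 h.

0.00 h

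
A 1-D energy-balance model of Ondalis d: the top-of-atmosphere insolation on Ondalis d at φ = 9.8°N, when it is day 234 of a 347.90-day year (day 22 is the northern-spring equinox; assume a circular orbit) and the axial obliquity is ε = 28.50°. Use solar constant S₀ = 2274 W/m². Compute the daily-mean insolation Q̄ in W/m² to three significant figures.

Q̄ ≈ 622 W/m²

Solar longitude: λ_s = 360° × (234 − 22)/347.90 = 219.373°.
sin δ = sin 28.50° × sin 219.373° = -0.30270, so δ = -17.620°.
cos H₀ = −tan(+9.8°) tan(-17.620°) = 0.0549, H₀ = 1.5159 rad.
Bracket: H₀ sin φ sin δ + cos φ cos δ sin H₀ = 1.5159×0.17021×-0.30270 + 0.98541×0.95309×0.99849 = -0.078103 + 0.937766 = 0.859663.
Q̄ = (S₀/π) × [bracket] = (2274/π) × 0.859663 = 622.3 W/m².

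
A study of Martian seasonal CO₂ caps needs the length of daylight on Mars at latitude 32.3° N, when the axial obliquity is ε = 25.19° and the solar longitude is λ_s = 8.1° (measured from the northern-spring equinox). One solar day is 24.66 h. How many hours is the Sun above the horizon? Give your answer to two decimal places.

Solar declination: sin δ = sin ε · sin λ_s = sin 25.19° × sin 8.1° = 0.05997, so δ = +3.438°.
cos H₀ = −tan φ · tan δ = −tan(+32.3°) × tan(+3.438°) = -0.0380, so H₀ = 1.6088 rad = 92.18°.
Daylight = 2H₀/(2π) × 24.66 h = (1.6088/π) × 24.66 = 12.63 h.

12.63 h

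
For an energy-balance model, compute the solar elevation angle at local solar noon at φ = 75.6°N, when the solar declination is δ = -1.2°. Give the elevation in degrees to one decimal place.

13.2°

At local noon the hour angle is zero, so the zenith angle equals |φ − δ| = |+75.6° − (-1.200°)| = 76.800°.
Elevation = 90° − 76.800° = 13.2°.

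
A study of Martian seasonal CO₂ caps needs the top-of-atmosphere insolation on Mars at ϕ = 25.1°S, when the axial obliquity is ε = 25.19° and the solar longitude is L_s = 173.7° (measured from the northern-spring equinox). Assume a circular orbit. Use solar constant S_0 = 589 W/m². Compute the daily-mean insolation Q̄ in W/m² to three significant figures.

Q̄ ≈ 164 W/m²

Solar declination: sin δ = sin ε · sin L_s = sin 25.19° × sin 173.7° = 0.04671, so δ = +2.677°.
cos h₀ = −tan(-25.1°) tan(+2.677°) = 0.0219, h₀ = 1.5489 rad.
Bracket: h₀ sin ϕ sin δ + cos ϕ cos δ sin h₀ = 1.5489×-0.42420×0.04671 + 0.90557×0.99891×0.99976 = -0.030690 + 0.904366 = 0.873676.
Q̄ = (S_0/π) × [bracket] = (589/π) × 0.873676 = 163.8 W/m².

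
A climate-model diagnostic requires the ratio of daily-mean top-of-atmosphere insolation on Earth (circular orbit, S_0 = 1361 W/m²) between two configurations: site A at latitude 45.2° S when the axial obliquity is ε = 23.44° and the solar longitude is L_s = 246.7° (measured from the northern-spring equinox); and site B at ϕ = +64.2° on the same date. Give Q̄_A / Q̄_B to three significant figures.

— Configuration A (ϕ=-45.2°):
Solar declination: sin δ = sin ε · sin L_s = sin 23.44° × sin 246.7° = -0.36535, so δ = -21.429°.
cos h₀ = −tan(-45.2°) tan(-21.429°) = -0.3952, h₀ = 1.9771 rad.
Bracket: h₀ sin ϕ sin δ + cos ϕ cos δ sin h₀ = 1.9771×-0.70957×-0.36535 + 0.70463×0.93087×0.91858 = 0.512546 + 0.602514 = 1.115060.
Q̄ = (S_0/π) × [bracket] = (1361/π) × 1.115060 = 483.07 W/m².
— Configuration B (ϕ=+64.2°):
cos h₀ = −tan(+64.2°) tan(-21.429°) = 0.8119, h₀ = 0.6234 rad.
Bracket: h₀ sin ϕ sin δ + cos ϕ cos δ sin h₀ = 0.6234×0.90032×-0.36535 + 0.43523×0.93087×0.58382 = -0.205056 + 0.236530 = 0.031474.
Q̄ = (S_0/π) × [bracket] = (1361/π) × 0.031474 = 13.635 W/m².
Ratio Q̄_A / Q̄_B = 483.07 / 13.635 = 35.43.

Q̄_A / Q̄_B ≈ 35.4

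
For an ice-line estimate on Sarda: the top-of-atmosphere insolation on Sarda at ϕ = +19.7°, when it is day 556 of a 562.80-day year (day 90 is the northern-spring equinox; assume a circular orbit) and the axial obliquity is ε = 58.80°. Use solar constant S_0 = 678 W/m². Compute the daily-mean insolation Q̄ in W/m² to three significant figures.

Solar longitude: L_s = 360° × (556 − 90)/562.80 = 298.081°.
sin δ = sin 58.80° × sin 298.081° = -0.75467, so δ = -48.997°.
cos h₀ = −tan(+19.7°) tan(-48.997°) = 0.4118, h₀ = 1.1463 rad.
Bracket: h₀ sin ϕ sin δ + cos ϕ cos δ sin h₀ = 1.1463×0.33710×-0.75467 + 0.94147×0.65610×0.91125 = -0.291618 + 0.562878 = 0.271260.
Q̄ = (S_0/π) × [bracket] = (678/π) × 0.271260 = 58.54 W/m².

Q̄ ≈ 58.5 W/m²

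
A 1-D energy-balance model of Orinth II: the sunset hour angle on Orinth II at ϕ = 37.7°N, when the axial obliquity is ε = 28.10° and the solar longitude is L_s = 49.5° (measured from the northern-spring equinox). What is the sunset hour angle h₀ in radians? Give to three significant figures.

Solar declination: sin δ = sin ε · sin L_s = sin 28.10° × sin 49.5° = 0.35816, so δ = +20.987°.
cos h₀ = −tan ϕ · tan δ = −tan(+37.7°) × tan(+20.987°) = -0.2965, so h₀ = 1.8718 rad = 107.25°.

h₀ = 1.87 rad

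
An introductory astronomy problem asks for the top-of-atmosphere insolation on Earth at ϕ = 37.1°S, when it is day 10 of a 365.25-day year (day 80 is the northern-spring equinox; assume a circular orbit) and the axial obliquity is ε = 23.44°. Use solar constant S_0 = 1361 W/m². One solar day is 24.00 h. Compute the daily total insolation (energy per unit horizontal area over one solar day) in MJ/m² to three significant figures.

42.2 MJ/m²

Solar longitude: L_s = 360° × (10 − 80)/365.25 = -68.994°, i.e. -68.994° + 360° = 291.006°.
sin δ = sin 23.44° × sin 291.006° = -0.37135, so δ = -21.799°.
cos h₀ = −tan(-37.1°) tan(-21.799°) = -0.3025, h₀ = 1.8781 rad.
Bracket: h₀ sin ϕ sin δ + cos ϕ cos δ sin h₀ = 1.8781×-0.60321×-0.37135 + 0.79758×0.92849×0.95316 = 0.420698 + 0.705858 = 1.126556.
Q̄ = (S_0/π) × [bracket] = (1361/π) × 1.126556 = 488.05 W/m².
Daily total = Q̄ × 24.00 h × 3600 s/h = 488.05 × 24.00 × 3600 / 10⁶ = 42.17 MJ/m².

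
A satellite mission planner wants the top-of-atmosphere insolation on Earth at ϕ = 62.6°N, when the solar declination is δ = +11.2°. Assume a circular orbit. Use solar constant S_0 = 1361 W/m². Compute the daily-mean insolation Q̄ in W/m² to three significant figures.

Q̄ ≈ 327 W/m²

cos h₀ = −tan(+62.6°) tan(+11.200°) = -0.3820, h₀ = 1.9627 rad.
Bracket: h₀ sin ϕ sin δ + cos ϕ cos δ sin h₀ = 1.9627×0.88782×0.19423 + 0.46020×0.98096×0.92417 = 0.338450 + 0.417205 = 0.755655.
Q̄ = (S_0/π) × [bracket] = (1361/π) × 0.755655 = 327.4 W/m².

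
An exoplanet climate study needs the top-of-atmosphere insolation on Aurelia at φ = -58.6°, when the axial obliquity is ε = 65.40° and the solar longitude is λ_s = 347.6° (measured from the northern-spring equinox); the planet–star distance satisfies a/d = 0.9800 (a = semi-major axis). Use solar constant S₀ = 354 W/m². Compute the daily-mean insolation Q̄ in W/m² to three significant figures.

Q̄ ≈ 86.6 W/m²

Solar declination: sin δ = sin ε · sin λ_s = sin 65.40° × sin 347.6° = -0.19525, so δ = -11.259°.
cos H₀ = −tan(-58.6°) tan(-11.259°) = -0.3261, H₀ = 1.9030 rad.
Bracket: H₀ sin φ sin δ + cos φ cos δ sin H₀ = 1.9030×-0.85355×-0.19525 + 0.52101×0.98075×0.94532 = 0.317146 + 0.483040 = 0.800186.
Inverse-square distance factor (a/d)² = 0.9800² = 0.960400.
Q̄ = (S₀/π) × 0.960400 × [bracket] = (354/π) × 0.960400 × 0.800186 = 86.60 W/m².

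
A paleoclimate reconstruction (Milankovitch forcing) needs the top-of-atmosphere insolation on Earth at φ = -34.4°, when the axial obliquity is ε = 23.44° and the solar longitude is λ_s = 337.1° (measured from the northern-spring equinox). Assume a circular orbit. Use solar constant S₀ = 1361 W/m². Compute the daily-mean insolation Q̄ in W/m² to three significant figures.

Q̄ ≈ 415 W/m²

Solar declination: sin δ = sin ε · sin λ_s = sin 23.44° × sin 337.1° = -0.15479, so δ = -8.905°.
cos H₀ = −tan(-34.4°) tan(-8.905°) = -0.1073, H₀ = 1.6783 rad.
Bracket: H₀ sin φ sin δ + cos φ cos δ sin H₀ = 1.6783×-0.56497×-0.15479 + 0.82511×0.98795×0.99423 = 0.146770 + 0.810464 = 0.957234.
Q̄ = (S₀/π) × [bracket] = (1361/π) × 0.957234 = 414.7 W/m².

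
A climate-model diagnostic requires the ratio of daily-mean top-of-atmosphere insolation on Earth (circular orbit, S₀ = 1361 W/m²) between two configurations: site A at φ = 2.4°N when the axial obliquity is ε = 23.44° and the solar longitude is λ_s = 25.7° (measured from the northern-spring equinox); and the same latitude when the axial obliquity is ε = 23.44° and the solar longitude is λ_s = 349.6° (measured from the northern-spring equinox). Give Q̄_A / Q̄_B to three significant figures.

Q̄_A / Q̄_B ≈ 1.00

— Configuration A (φ=+2.4°):
Solar declination: sin δ = sin ε · sin λ_s = sin 23.44° × sin 25.7° = 0.17250, so δ = +9.933°.
cos H₀ = −tan(+2.4°) tan(+9.933°) = -0.0073, H₀ = 1.5781 rad.
Bracket: H₀ sin φ sin δ + cos φ cos δ sin H₀ = 1.5781×0.04188×0.17250 + 0.99912×0.98501×0.99997 = 0.011401 + 0.984114 = 0.995515.
Q̄ = (S₀/π) × [bracket] = (1361/π) × 0.995515 = 431.28 W/m².
— Configuration B (φ=+2.4°):
Solar declination: sin δ = sin ε · sin λ_s = sin 23.44° × sin 349.6° = -0.07181, so δ = -4.118°.
cos H₀ = −tan(+2.4°) tan(-4.118°) = 0.0030, H₀ = 1.5678 rad.
Bracket: H₀ sin φ sin δ + cos φ cos δ sin H₀ = 1.5678×0.04188×-0.07181 + 0.99912×0.99742×1.00000 = -0.004715 + 0.996542 = 0.991827.
Q̄ = (S₀/π) × [bracket] = (1361/π) × 0.991827 = 429.68 W/m².
Ratio Q̄_A / Q̄_B = 431.28 / 429.68 = 1.004.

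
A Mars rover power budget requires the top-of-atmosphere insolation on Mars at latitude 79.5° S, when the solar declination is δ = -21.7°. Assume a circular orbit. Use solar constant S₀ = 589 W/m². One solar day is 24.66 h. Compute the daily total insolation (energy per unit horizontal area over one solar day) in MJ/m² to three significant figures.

19.0 MJ/m²

cos H₀ = −tan(-79.5°) tan(-21.700°) = -2.1471 ≤ −1 ⇒ polar day, H₀ = π.
Bracket: H₀ sin φ sin δ + cos φ cos δ sin H₀ = 3.1416×-0.98325×-0.36975 + 0.18224×0.92913×0.00000 = 1.142150 + 0.000000 = 1.142150.
Q̄ = (S₀/π) × [bracket] = (589/π) × 1.142150 = 214.14 W/m².
Daily total = Q̄ × 24.66 h × 3600 s/h = 214.14 × 24.66 × 3600 / 10⁶ = 19.01 MJ/m².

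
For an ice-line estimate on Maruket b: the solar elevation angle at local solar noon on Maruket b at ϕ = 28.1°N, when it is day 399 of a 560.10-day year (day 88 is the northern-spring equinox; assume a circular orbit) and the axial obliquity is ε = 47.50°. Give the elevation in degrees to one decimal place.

47.4°

Solar longitude: L_s = 360° × (399 − 88)/560.10 = 199.893°.
sin δ = sin 47.50° × sin 199.893° = -0.25087, so δ = -14.529°.
At local noon the hour angle is zero, so the zenith angle equals |ϕ − δ| = |+28.1° − (-14.529°)| = 42.629°.
Elevation = 90° − 42.629° = 47.4°.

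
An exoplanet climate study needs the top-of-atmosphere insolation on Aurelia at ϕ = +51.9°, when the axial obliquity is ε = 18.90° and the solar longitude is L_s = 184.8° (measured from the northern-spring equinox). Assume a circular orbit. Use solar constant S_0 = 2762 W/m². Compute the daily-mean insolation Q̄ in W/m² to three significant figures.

Q̄ ≈ 513 W/m²

Solar declination: sin δ = sin ε · sin L_s = sin 18.90° × sin 184.8° = -0.02710, so δ = -1.553°.
cos h₀ = −tan(+51.9°) tan(-1.553°) = 0.0346, h₀ = 1.5362 rad.
Bracket: h₀ sin ϕ sin δ + cos ϕ cos δ sin h₀ = 1.5362×0.78694×-0.02710 + 0.61704×0.99963×0.99940 = -0.032761 + 0.616442 = 0.583681.
Q̄ = (S_0/π) × [bracket] = (2762/π) × 0.583681 = 513.2 W/m².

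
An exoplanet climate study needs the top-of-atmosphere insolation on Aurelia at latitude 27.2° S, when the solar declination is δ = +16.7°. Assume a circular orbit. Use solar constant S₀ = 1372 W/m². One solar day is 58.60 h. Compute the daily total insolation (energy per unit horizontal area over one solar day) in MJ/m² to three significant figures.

60.4 MJ/m²

cos H₀ = −tan(-27.2°) tan(+16.700°) = 0.1542, H₀ = 1.4160 rad.
Bracket: H₀ sin φ sin δ + cos φ cos δ sin H₀ = 1.4160×-0.45710×0.28736 + 0.88942×0.95782×0.98804 = -0.185995 + 0.841715 = 0.655720.
Q̄ = (S₀/π) × [bracket] = (1372/π) × 0.655720 = 286.37 W/m².
Daily total = Q̄ × 58.60 h × 3600 s/h = 286.37 × 58.60 × 3600 / 10⁶ = 60.41 MJ/m².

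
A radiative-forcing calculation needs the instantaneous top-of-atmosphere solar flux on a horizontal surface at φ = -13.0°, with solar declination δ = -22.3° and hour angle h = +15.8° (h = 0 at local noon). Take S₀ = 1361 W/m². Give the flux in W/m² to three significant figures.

cos θ_z = sin φ sin δ + cos φ cos δ cos h = 0.085359 + 0.867436 = 0.952795.
Flux = S₀ · cos θ_z = 1361 × 0.952795 = 1297 W/m².

1.30e+03 W/m²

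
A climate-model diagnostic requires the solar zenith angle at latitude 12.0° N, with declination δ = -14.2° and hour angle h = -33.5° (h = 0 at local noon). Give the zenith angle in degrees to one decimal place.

θ_z = 42.3°

cos θ_z = sin ϕ sin δ + cos ϕ cos δ cos h = -0.051002 + 0.790741 = 0.739739.
θ_z = arccos(0.739739) = 42.3°.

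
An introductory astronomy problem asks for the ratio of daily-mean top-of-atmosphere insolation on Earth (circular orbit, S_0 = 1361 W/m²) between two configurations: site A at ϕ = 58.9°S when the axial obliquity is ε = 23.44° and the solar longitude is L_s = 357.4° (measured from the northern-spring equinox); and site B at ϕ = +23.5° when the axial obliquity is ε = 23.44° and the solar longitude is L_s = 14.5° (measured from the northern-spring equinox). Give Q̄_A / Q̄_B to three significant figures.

Q̄_A / Q̄_B ≈ 0.554

— Configuration A (ϕ=-58.9°):
Solar declination: sin δ = sin ε · sin L_s = sin 23.44° × sin 357.4° = -0.01804, so δ = -1.034°.
cos h₀ = −tan(-58.9°) tan(-1.034°) = -0.0299, h₀ = 1.6007 rad.
Bracket: h₀ sin ϕ sin δ + cos ϕ cos δ sin h₀ = 1.6007×-0.85627×-0.01804 + 0.51653×0.99984×0.99955 = 0.024726 + 0.516215 = 0.540941.
Q̄ = (S_0/π) × [bracket] = (1361/π) × 0.540941 = 234.35 W/m².
— Configuration B (ϕ=+23.5°):
Solar declination: sin δ = sin ε · sin L_s = sin 23.44° × sin 14.5° = 0.09960, so δ = +5.716°.
cos h₀ = −tan(+23.5°) tan(+5.716°) = -0.0435, h₀ = 1.6143 rad.
Bracket: h₀ sin ϕ sin δ + cos ϕ cos δ sin h₀ = 1.6143×0.39875×0.09960 + 0.91706×0.99503×0.99905 = 0.064113 + 0.911635 = 0.975748.
Q̄ = (S_0/π) × [bracket] = (1361/π) × 0.975748 = 422.71 W/m².
Ratio Q̄_A / Q̄_B = 234.35 / 422.71 = 0.5544.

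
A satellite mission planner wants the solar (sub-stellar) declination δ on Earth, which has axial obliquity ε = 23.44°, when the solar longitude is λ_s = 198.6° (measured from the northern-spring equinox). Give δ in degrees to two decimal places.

sin δ = sin ε · sin λ_s = sin 23.44° × sin 198.6° = -0.126878.
δ = arcsin(-0.126878) = -7.29°.

δ = -7.29°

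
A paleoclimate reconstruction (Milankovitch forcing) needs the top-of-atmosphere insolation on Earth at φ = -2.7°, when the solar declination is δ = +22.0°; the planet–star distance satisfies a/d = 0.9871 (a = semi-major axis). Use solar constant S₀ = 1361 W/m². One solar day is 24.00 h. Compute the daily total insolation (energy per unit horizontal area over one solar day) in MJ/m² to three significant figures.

32.8 MJ/m²

cos H₀ = −tan(-2.7°) tan(+22.000°) = 0.0191, H₀ = 1.5517 rad.
Bracket: H₀ sin φ sin δ + cos φ cos δ sin H₀ = 1.5517×-0.04711×0.37461 + 0.99889×0.92718×0.99982 = -0.027384 + 0.925984 = 0.898600.
Inverse-square distance factor (a/d)² = 0.9871² = 0.974366.
Q̄ = (S₀/π) × 0.974366 × [bracket] = (1361/π) × 0.974366 × 0.898600 = 379.31 W/m².
Daily total = Q̄ × 24.00 h × 3600 s/h = 379.31 × 24.00 × 3600 / 10⁶ = 32.77 MJ/m².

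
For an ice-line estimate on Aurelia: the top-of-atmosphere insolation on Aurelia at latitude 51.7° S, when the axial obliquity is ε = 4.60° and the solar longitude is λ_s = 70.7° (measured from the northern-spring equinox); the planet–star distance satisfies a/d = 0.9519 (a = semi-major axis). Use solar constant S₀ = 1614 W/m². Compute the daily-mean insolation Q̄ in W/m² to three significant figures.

Q̄ ≈ 246 W/m²

Solar declination: sin δ = sin ε · sin λ_s = sin 4.60° × sin 70.7° = 0.07569, so δ = +4.341°.
cos H₀ = −tan(-51.7°) tan(+4.341°) = 0.0961, H₀ = 1.4745 rad.
Bracket: H₀ sin φ sin δ + cos φ cos δ sin H₀ = 1.4745×-0.78478×0.07569 + 0.61978×0.99713×0.99537 = -0.087585 + 0.615140 = 0.527555.
Inverse-square distance factor (a/d)² = 0.9519² = 0.906114.
Q̄ = (S₀/π) × 0.906114 × [bracket] = (1614/π) × 0.906114 × 0.527555 = 245.6 W/m².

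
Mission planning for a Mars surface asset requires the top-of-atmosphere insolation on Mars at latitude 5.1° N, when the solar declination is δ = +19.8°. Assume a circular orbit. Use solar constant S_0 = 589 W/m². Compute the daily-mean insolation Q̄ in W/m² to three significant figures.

cos h₀ = −tan(+5.1°) tan(+19.800°) = -0.0321, h₀ = 1.6029 rad.
Bracket: h₀ sin ϕ sin δ + cos ϕ cos δ sin h₀ = 1.6029×0.08889×0.33874 + 0.99604×0.94088×0.99948 = 0.048264 + 0.936667 = 0.984931.
Q̄ = (S_0/π) × [bracket] = (589/π) × 0.984931 = 184.7 W/m².

Q̄ ≈ 185 W/m²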